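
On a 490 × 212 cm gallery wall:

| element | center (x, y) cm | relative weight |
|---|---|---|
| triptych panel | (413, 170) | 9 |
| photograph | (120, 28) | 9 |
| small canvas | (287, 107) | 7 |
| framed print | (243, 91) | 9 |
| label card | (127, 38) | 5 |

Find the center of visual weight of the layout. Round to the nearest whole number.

Weights sum to 9 + 9 + 7 + 9 + 5 = 39.
x-moment: 9·413 + 9·120 + 7·287 + 9·243 + 5·127 = 9628; centroid 9628/39 ≈ 246.87.
y-moment: 9·170 + 9·28 + 7·107 + 9·91 + 5·38 = 3540; centroid 3540/39 ≈ 90.77.

(247, 91)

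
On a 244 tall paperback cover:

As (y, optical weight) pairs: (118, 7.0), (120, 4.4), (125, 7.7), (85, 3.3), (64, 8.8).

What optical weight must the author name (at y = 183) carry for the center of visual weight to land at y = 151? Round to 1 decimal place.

w ≈ 48.5

Known weights sum to 7.0 + 4.4 + 7.7 + 3.3 + 8.8 = 31.2; their moment is 7.0·118 + 4.4·120 + 7.7·125 + 3.3·85 + 8.8·64 = 3160.2.
For the centroid to hit 151: (3160.2 + w·183) / (31.2 + w) = 151.
So w = (151·31.2 − 3160.2)/(183 − 151) = 1551.0/32 ≈ 48.47.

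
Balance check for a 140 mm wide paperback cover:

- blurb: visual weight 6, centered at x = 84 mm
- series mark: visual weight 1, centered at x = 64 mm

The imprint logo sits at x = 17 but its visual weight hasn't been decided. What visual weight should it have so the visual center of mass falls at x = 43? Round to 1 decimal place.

w ≈ 10.3

Known weights sum to 6 + 1 = 7; their moment is 6·84 + 1·64 = 568.
For the centroid to hit 43: (568 + w·17) / (7 + w) = 43.
Rearranging, w·(17 − 43) = 43·7 − 568 = -267, so w ≈ -267/-26 = 10.27.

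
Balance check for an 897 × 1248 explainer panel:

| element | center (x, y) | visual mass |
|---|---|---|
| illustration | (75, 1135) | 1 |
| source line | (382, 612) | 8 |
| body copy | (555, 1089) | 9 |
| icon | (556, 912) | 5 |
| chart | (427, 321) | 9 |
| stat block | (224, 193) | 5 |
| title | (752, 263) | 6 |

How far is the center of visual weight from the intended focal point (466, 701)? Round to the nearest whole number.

≈ 101

Weights sum to 1 + 8 + 9 + 5 + 9 + 5 + 6 = 43.
Σw·x = 20381; x̄ = 20381/43 ≈ 473.98.
y: moment 25824 / weight 43 ≈ 600.56
Relative to (466, 701): Δ = (7.98, -100.44); |Δ| = √(7.98² + -100.44²) ≈ 100.76.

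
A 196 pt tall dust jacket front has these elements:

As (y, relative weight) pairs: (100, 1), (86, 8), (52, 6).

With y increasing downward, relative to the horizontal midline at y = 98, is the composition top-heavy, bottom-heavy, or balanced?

top-heavy

Total weight = 1 + 8 + 6 = 15.
Σw·y = 1·100 + 8·86 + 6·52 = 1100, so ȳ = 1100/15 ≈ 73.33.
73.3 lies above (smaller y than) the midline 98, so the layout is top-heavy.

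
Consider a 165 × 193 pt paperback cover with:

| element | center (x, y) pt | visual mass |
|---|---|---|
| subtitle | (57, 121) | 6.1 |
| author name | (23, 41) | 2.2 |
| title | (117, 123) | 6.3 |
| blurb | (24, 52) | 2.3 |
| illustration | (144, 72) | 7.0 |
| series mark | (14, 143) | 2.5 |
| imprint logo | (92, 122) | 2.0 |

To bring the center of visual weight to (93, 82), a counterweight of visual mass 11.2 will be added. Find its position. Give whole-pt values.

With the counterweight, Σw becomes 6.1 + 2.2 + 6.3 + 2.3 + 7.0 + 2.5 + 2.0 + 11.2 = 39.6.
x: need Σw·x = 39.6·93 = 3682.8. Existing = 6.1·57 + 2.2·23 + 6.3·117 + 2.3·24 + 7.0·144 + 2.5·14 + 2.0·92 = 2417.6. Remainder 1265.2 / 11.2 ≈ 112.96.
y: need Σw·y = 39.6·82 = 3247.2. Existing = 6.1·121 + 2.2·41 + 6.3·123 + 2.3·52 + 7.0·72 + 2.5·143 + 2.0·122 = 2828.3. Remainder 418.9 / 11.2 ≈ 37.40.

(113, 37)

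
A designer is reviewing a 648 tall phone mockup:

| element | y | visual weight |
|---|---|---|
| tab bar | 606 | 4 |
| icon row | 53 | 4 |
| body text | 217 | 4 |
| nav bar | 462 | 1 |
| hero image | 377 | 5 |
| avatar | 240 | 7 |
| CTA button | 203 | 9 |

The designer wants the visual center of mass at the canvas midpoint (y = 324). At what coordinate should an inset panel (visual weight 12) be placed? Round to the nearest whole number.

New total weight: (4 + 4 + 4 + 1 + 5 + 7 + 9) + 12 = 46.
y: need Σw·y = 46·324 = 14904. Existing = 4·606 + 4·53 + 4·217 + 1·462 + 5·377 + 7·240 + 9·203 = 9358. Remainder 5546 / 12 ≈ 462.17.

y ≈ 462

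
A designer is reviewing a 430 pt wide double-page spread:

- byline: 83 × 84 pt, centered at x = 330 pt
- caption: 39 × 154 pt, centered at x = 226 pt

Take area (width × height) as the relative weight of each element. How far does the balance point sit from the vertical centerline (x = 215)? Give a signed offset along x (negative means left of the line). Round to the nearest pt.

Areas: byline 83·84 = 6972, caption 39·154 = 6006. Total weight = 12978.
x-moment: 6972·330 + 6006·226 = 3658116; centroid 3658116/12978 ≈ 281.87.
Against x = 215, that's 281.87 − 215 = 66.87.

≈ 67 pt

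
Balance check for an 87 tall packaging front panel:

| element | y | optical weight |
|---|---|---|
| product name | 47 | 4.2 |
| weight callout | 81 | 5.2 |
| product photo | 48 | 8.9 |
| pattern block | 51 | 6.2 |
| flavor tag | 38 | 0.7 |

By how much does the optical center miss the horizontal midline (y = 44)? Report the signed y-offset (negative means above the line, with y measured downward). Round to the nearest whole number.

Σw = 4.2 + 5.2 + 8.9 + 6.2 + 0.7 = 25.2.
y: (4.2·47 + 5.2·81 + 8.9·48 + 6.2·51 + 0.7·38) / 25.2 = 1388.6 / 25.2 ≈ 55.10
Difference: 55.10 − 44 ≈ 11.10.

≈ 11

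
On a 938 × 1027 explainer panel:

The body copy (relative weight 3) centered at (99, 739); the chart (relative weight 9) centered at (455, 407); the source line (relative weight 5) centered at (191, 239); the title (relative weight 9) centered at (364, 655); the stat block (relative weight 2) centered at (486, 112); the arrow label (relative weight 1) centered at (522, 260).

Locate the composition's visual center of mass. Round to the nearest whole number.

Σw = 3 + 9 + 5 + 9 + 2 + 1 = 29.
Σw·x = 3·99 + 9·455 + 5·191 + 9·364 + 2·486 + 1·522 = 10117, so x̄ = 10117/29 ≈ 348.86.
Σw·y = 3·739 + 9·407 + 5·239 + 9·655 + 2·112 + 1·260 = 13454, so ȳ = 13454/29 ≈ 463.93.

(349, 464)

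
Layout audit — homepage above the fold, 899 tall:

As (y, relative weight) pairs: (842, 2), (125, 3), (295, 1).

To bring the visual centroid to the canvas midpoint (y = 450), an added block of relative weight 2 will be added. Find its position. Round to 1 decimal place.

y ≈ 623.0

New total weight: (2 + 3 + 1) + 2 = 8.
y: target moment 8×450 = 3600; current 2·842 + 3·125 + 1·295 = 2354; the added block supplies 1246, so y = 1246/2 ≈ 623.00.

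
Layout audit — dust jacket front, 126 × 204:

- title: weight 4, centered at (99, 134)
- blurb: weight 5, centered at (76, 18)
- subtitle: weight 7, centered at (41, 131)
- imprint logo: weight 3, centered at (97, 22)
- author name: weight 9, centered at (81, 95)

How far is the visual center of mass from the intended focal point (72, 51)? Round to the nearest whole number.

Total weight = 4 + 5 + 7 + 3 + 9 = 28.
x: (4·99 + 5·76 + 7·41 + 3·97 + 9·81) / 28 = 2083 / 28 ≈ 74.39
y: (4·134 + 5·18 + 7·131 + 3·22 + 9·95) / 28 = 2464 / 28 ≈ 88.00
Relative to (72, 51): Δ = (2.39, 37.00); |Δ| = √(2.39² + 37.00²) ≈ 37.08.

≈ 37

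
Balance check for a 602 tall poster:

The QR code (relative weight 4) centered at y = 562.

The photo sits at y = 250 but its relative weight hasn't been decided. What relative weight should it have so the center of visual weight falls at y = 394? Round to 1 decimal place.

w ≈ 4.7

The single fixed element contributes weight 4, moment 4·562 = 2248.
For the centroid to hit 394: (2248 + w·250) / (4 + w) = 394.
Solving: w = (394·4 − 2248) / (250 − 394) = -672 / -144 ≈ 4.67.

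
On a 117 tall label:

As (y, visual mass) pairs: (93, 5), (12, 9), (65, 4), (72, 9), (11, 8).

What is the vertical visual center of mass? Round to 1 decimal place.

y ≈ 44.8

Σw = 5 + 9 + 4 + 9 + 8 = 35.
y-moment: 5·93 + 9·12 + 4·65 + 9·72 + 8·11 = 1569; centroid 1569/35 ≈ 44.83.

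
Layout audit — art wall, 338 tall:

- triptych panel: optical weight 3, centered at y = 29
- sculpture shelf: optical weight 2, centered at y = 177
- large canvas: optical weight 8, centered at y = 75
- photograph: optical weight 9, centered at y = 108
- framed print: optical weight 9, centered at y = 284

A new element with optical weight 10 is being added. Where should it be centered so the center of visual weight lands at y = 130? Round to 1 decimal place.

y ≈ 76.1

New total weight: (3 + 2 + 8 + 9 + 9) + 10 = 41.
y: need Σw·y = 41·130 = 5330. Existing = 3·29 + 2·177 + 8·75 + 9·108 + 9·284 = 4569. Remainder 761 / 10 ≈ 76.10.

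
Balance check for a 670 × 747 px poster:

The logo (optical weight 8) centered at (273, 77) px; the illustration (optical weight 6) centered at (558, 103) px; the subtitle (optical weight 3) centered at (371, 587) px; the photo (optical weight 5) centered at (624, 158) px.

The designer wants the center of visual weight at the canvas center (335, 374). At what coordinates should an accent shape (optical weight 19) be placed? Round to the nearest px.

New total weight: (8 + 6 + 3 + 5) + 19 = 41.
x: target moment 41×335 = 13735; current 8·273 + 6·558 + 3·371 + 5·624 = 9765; the accent shape supplies 3970, so x = 3970/19 ≈ 208.95.
y: target moment 41×374 = 15334; current 8·77 + 6·103 + 3·587 + 5·158 = 3785; the accent shape supplies 11549, so y = 11549/19 ≈ 607.84.

(209, 608)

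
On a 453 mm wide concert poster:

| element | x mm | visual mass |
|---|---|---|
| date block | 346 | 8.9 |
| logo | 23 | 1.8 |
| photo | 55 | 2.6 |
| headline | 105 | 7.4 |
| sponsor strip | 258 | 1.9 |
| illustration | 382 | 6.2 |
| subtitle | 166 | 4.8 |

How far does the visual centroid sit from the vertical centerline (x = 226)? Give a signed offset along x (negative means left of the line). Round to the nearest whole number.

Total weight = 8.9 + 1.8 + 2.6 + 7.4 + 1.9 + 6.2 + 4.8 = 33.6.
Σw·x = 7696.2; x̄ = 7696.2/33.6 ≈ 229.05.
Offset from x = 226: 229.05 − 226 ≈ 3.05.

≈ 3 mm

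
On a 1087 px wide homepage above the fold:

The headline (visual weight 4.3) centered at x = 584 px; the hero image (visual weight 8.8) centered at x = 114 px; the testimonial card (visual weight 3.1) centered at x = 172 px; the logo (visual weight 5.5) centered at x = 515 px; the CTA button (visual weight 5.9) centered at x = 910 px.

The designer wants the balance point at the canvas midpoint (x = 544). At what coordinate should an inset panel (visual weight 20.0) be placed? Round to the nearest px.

New total weight: (4.3 + 8.8 + 3.1 + 5.5 + 5.9) + 20.0 = 47.6.
Along x: (12249.1 + 20.0·x) / 47.6 = 544 (existing moment 4.3·584 + 8.8·114 + 3.1·172 + 5.5·515 + 5.9·910 = 12249.1) ⇒ x = (25894.4 − 12249.1) / 20.0 ≈ 682.27.

x ≈ 682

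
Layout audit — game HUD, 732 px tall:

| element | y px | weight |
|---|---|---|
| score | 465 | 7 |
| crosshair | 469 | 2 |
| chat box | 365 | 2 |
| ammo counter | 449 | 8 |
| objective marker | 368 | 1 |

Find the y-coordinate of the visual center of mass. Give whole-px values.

y ≈ 444

Weights sum to 7 + 2 + 2 + 8 + 1 = 20.
y-moment: 7·465 + 2·469 + 2·365 + 8·449 + 1·368 = 8883; centroid 8883/20 ≈ 444.15.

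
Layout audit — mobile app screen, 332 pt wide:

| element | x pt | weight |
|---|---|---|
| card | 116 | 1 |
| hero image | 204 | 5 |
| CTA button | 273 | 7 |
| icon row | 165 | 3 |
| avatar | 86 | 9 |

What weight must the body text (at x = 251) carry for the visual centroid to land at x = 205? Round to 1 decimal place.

Existing Σw = 25 (1 + 5 + 7 + 3 + 9); existing moment 1·116 + 5·204 + 7·273 + 3·165 + 9·86 = 4316.
For the centroid to hit 205: (4316 + w·251) / (25 + w) = 205.
So w = (205·25 − 4316)/(251 − 205) = 809/46 ≈ 17.59.

w ≈ 17.6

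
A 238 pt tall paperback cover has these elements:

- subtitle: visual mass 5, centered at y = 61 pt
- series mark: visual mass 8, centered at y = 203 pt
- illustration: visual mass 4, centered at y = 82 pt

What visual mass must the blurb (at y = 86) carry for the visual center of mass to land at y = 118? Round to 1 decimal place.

w ≈ 7.8

Fixed elements: Σw = 5 + 8 + 4 = 17, Σw·y = 5·61 + 8·203 + 4·82 = 2257.
For the centroid to hit 118: (2257 + w·86) / (17 + w) = 118.
So w = (118·17 − 2257)/(86 − 118) = -251/-32 ≈ 7.84.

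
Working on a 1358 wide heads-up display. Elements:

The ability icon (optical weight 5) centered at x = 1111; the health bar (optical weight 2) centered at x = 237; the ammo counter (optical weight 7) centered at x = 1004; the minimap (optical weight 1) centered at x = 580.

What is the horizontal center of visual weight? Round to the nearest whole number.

Weights sum to 5 + 2 + 7 + 1 = 15.
Σw·x = 5·1111 + 2·237 + 7·1004 + 1·580 = 13637, so x̄ = 13637/15 ≈ 909.13.

x ≈ 909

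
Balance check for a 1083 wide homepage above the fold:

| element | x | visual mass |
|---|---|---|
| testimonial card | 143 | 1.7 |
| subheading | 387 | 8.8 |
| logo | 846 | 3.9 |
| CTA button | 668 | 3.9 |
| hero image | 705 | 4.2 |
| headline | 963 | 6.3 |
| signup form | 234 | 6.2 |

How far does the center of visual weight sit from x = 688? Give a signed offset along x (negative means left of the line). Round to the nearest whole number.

Σw = 1.7 + 8.8 + 3.9 + 3.9 + 4.2 + 6.3 + 6.2 = 35.0.
Σw·x = 20032.0; x̄ = 20032.0/35.0 ≈ 572.34.
Offset from x = 688: 572.34 − 688 ≈ -115.66.

≈ -116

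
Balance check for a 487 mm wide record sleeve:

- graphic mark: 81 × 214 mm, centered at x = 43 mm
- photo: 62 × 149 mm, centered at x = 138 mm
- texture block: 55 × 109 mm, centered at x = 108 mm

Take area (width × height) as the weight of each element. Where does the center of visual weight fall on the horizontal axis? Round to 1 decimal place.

x ≈ 81.9

Areas: graphic mark 81·214 = 17334, photo 62·149 = 9238, texture block 55·109 = 5995. Total weight = 32567.
x-moment: 17334·43 + 9238·138 + 5995·108 = 2667666; centroid 2667666/32567 ≈ 81.91.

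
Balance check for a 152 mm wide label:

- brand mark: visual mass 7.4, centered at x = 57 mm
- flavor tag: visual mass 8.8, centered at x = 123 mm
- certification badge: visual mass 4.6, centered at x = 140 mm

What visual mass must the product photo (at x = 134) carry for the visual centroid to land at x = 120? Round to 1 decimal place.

w ≈ 24.8

Known weights sum to 7.4 + 8.8 + 4.6 = 20.8; their moment is 7.4·57 + 8.8·123 + 4.6·140 = 2148.2.
For the centroid to hit 120: (2148.2 + w·134) / (20.8 + w) = 120.
Rearranging, w·(134 − 120) = 120·20.8 − 2148.2 = 347.8, so w ≈ 347.8/14 = 24.84.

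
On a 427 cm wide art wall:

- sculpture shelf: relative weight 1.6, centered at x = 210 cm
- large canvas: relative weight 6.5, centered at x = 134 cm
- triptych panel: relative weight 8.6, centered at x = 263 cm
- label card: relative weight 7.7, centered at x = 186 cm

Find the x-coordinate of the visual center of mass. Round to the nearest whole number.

x ≈ 201

Total weight = 1.6 + 6.5 + 8.6 + 7.7 = 24.4.
Σw·x = 1.6·210 + 6.5·134 + 8.6·263 + 7.7·186 = 4901.0, so x̄ = 4901.0/24.4 ≈ 200.86.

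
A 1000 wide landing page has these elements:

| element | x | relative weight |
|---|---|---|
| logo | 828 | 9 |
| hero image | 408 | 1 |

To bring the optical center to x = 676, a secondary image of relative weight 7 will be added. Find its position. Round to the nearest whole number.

x ≈ 519

With the secondary image, Σw becomes 9 + 1 + 7 = 17.
Along x: (7860 + 7·x) / 17 = 676 (existing moment 9·828 + 1·408 = 7860) ⇒ x = (11492 − 7860) / 7 ≈ 518.86.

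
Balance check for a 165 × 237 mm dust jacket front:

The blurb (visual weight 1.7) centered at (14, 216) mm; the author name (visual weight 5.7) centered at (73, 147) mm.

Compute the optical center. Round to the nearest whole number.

Weights sum to 1.7 + 5.7 = 7.4.
x: (1.7·14 + 5.7·73) / 7.4 = 439.9 / 7.4 ≈ 59.45
y: (1.7·216 + 5.7·147) / 7.4 = 1205.1 / 7.4 ≈ 162.85

(59, 163)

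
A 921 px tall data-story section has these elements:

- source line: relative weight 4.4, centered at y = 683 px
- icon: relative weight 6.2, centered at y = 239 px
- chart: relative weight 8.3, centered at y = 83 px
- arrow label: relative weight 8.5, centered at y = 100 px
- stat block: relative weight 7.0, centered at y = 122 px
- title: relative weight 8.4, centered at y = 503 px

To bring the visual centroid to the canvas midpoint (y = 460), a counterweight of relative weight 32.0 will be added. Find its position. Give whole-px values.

y ≈ 728

After adding the counterweight, total weight = 4.4 + 6.2 + 8.3 + 8.5 + 7.0 + 8.4 + 32.0 = 74.8.
Along y: (11105.1 + 32.0·y) / 74.8 = 460 (existing moment 4.4·683 + 6.2·239 + 8.3·83 + 8.5·100 + 7.0·122 + 8.4·503 = 11105.1) ⇒ y = (34408.0 − 11105.1) / 32.0 ≈ 728.22.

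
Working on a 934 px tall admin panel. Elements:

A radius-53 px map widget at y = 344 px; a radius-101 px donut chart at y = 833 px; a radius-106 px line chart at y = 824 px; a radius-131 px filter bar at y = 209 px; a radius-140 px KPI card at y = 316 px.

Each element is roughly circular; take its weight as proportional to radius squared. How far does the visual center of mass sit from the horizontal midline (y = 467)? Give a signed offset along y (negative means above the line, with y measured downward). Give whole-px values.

Weights ∝ r²: map widget 53² = 2809, donut chart 101² = 10201, line chart 106² = 11236, filter bar 131² = 17161, KPI card 140² = 19600; Σw = 61007.
y: (2809·344 + 10201·833 + 11236·824 + 17161·209 + 19600·316) / 61007 = 28502442 / 61007 ≈ 467.20
Against y = 467, that's 467.20 − 467 = 0.20.

≈ 0 px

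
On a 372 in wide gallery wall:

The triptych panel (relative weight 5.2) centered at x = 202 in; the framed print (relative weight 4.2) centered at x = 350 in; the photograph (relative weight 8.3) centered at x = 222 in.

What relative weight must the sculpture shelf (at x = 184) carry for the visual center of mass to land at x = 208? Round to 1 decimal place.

Known weights sum to 5.2 + 4.2 + 8.3 = 17.7; their moment is 5.2·202 + 4.2·350 + 8.3·222 = 4363.0.
Set Σw·x/Σw = 208: (4363.0 + 184w) = 208·(17.7 + w).
Solving: w = (208·17.7 − 4363.0) / (184 − 208) = -681.4 / -24 ≈ 28.39.

w ≈ 28.4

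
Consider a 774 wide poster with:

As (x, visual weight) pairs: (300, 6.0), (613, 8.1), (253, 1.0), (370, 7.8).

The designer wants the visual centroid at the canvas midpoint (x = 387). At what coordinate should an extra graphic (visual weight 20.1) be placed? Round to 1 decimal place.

x ≈ 335.2

New total weight: (6.0 + 8.1 + 1.0 + 7.8) + 20.1 = 43.0.
x: target moment 43.0×387 = 16641.0; current 6.0·300 + 8.1·613 + 1.0·253 + 7.8·370 = 9904.3; the extra graphic supplies 6736.7, so x = 6736.7/20.1 ≈ 335.16.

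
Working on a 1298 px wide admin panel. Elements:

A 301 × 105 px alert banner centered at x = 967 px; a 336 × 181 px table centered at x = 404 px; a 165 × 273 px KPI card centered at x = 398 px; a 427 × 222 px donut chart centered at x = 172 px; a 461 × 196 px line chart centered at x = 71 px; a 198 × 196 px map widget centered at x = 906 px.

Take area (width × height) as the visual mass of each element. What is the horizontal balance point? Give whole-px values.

Areas → weights: alert banner 301·105 = 31605, table 336·181 = 60816, KPI card 165·273 = 45045, donut chart 427·222 = 94794, line chart 461·196 = 90356, map widget 198·196 = 38808; Σw = 361424.
Σw·x = 31605·967 + 60816·404 + 45045·398 + 94794·172 + 90356·71 + 38808·906 = 130939501, so x̄ = 130939501/361424 ≈ 362.29.

x ≈ 362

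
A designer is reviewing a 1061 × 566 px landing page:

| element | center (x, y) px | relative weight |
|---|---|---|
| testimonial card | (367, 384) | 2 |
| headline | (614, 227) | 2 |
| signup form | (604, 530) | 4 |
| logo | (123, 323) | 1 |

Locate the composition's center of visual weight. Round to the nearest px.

Weights sum to 2 + 2 + 4 + 1 = 9.
Σw·x = 2·367 + 2·614 + 4·604 + 1·123 = 4501, so x̄ = 4501/9 ≈ 500.11.
Σw·y = 2·384 + 2·227 + 4·530 + 1·323 = 3665, so ȳ = 3665/9 ≈ 407.22.

(500, 407)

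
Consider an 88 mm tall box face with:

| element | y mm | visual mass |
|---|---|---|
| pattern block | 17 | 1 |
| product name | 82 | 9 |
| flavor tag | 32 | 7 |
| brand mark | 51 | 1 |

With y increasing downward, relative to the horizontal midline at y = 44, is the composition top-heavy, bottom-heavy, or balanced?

bottom-heavy

Weights sum to 1 + 9 + 7 + 1 = 18.
y: (1·17 + 9·82 + 7·32 + 1·51) / 18 = 1030 / 18 ≈ 57.22
57.2 vs midline 44 → bottom-heavy.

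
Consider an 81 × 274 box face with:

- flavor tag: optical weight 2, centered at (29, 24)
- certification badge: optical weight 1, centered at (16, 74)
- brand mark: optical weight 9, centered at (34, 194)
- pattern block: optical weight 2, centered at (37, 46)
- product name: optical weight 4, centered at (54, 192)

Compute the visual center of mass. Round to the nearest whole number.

(37, 152)

Total weight = 2 + 1 + 9 + 2 + 4 = 18.
Σw·x = 2·29 + 1·16 + 9·34 + 2·37 + 4·54 = 670, so x̄ = 670/18 ≈ 37.22.
Σw·y = 2·24 + 1·74 + 9·194 + 2·46 + 4·192 = 2728, so ȳ = 2728/18 ≈ 151.56.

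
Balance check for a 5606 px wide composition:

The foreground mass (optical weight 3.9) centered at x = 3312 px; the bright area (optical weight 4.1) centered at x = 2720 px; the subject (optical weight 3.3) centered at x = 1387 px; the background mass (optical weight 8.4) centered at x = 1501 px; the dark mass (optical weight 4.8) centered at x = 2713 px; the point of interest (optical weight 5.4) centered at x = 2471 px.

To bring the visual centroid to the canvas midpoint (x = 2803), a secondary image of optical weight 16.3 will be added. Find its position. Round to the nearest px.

With the secondary image, Σw becomes 3.9 + 4.1 + 3.3 + 8.4 + 4.8 + 5.4 + 16.3 = 46.2.
x: need Σw·x = 46.2·2803 = 129498.6. Existing = 3.9·3312 + 4.1·2720 + 3.3·1387 + 8.4·1501 + 4.8·2713 + 5.4·2471 = 67620.1. Remainder 61878.5 / 16.3 ≈ 3796.23.

x ≈ 3796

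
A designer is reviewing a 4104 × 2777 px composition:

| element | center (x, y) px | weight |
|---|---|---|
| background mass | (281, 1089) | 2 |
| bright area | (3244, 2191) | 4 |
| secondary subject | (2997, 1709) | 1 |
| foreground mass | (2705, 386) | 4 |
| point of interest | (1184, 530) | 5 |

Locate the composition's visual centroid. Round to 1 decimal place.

(2079.7, 1052.8)

Weights sum to 2 + 4 + 1 + 4 + 5 = 16.
x-moment: 2·281 + 4·3244 + 1·2997 + 4·2705 + 5·1184 = 33275; centroid 33275/16 ≈ 2079.69.
y-moment: 2·1089 + 4·2191 + 1·1709 + 4·386 + 5·530 = 16845; centroid 16845/16 ≈ 1052.81.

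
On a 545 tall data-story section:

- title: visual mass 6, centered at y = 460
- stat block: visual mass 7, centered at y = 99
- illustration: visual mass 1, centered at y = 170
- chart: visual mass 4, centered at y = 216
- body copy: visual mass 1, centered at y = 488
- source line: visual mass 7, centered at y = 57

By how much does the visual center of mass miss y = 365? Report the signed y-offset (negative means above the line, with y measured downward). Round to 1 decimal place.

Σw = 6 + 7 + 1 + 4 + 1 + 7 = 26.
y: moment 5374 / weight 26 ≈ 206.69
Difference: 206.69 − 365 ≈ -158.31.

≈ -158.3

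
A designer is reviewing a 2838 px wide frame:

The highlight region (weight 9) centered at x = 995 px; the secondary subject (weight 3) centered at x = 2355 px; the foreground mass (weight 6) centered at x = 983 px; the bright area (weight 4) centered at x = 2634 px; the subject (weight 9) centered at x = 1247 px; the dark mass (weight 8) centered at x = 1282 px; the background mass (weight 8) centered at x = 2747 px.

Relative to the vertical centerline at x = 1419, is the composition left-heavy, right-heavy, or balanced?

Σw = 9 + 3 + 6 + 4 + 9 + 8 + 8 = 47.
x: (9·995 + 3·2355 + 6·983 + 4·2634 + 9·1247 + 8·1282 + 8·2747) / 47 = 75909 / 47 ≈ 1615.09
1615.1 lies right of the midline 1419, so the layout is right-heavy.

right-heavy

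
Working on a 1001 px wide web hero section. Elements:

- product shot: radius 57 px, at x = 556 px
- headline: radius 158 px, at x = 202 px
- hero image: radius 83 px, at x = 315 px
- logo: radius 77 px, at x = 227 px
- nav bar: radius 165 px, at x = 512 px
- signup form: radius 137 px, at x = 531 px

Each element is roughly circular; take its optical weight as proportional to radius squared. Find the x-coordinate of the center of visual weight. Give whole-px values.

x ≈ 394

r² weights: product shot 57² = 3249, headline 158² = 24964, hero image 83² = 6889, logo 77² = 5929, nav bar 165² = 27225, signup form 137² = 18769. Total = 87025.
Σw·x = 34270629; x̄ = 34270629/87025 ≈ 393.80.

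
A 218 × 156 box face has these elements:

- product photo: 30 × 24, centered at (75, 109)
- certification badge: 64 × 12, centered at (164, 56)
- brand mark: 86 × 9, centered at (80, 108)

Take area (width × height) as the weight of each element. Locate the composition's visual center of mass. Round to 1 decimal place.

(106.9, 90.7)

Taking area as weight: product photo 30·24 = 720, certification badge 64·12 = 768, brand mark 86·9 = 774. Sum 2262.
x: (720·75 + 768·164 + 774·80) / 2262 = 241872 / 2262 ≈ 106.93
y: (720·109 + 768·56 + 774·108) / 2262 = 205080 / 2262 ≈ 90.66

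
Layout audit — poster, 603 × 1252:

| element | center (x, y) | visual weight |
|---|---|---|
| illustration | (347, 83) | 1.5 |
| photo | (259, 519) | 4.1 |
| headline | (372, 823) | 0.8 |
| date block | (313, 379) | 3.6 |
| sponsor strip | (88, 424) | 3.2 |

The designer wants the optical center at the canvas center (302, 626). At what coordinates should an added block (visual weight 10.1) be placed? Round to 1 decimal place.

(371.1, 886.5)

New total weight: (1.5 + 4.1 + 0.8 + 3.6 + 3.2) + 10.1 = 23.3.
Along x: (3288.4 + 10.1·x) / 23.3 = 302 (existing moment 1.5·347 + 4.1·259 + 0.8·372 + 3.6·313 + 3.2·88 = 3288.4) ⇒ x = (7036.6 − 3288.4) / 10.1 ≈ 371.11.
Along y: (5632.0 + 10.1·y) / 23.3 = 626 (existing moment 1.5·83 + 4.1·519 + 0.8·823 + 3.6·379 + 3.2·424 = 5632.0) ⇒ y = (14585.8 − 5632.0) / 10.1 ≈ 886.51.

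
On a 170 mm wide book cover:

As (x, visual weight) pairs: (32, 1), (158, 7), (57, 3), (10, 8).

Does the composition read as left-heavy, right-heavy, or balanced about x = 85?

left-heavy

Σw = 1 + 7 + 3 + 8 = 19.
x-moment: 1·32 + 7·158 + 3·57 + 8·10 = 1389; centroid 1389/19 ≈ 73.11.
73.1 vs midline 85 → left-heavy.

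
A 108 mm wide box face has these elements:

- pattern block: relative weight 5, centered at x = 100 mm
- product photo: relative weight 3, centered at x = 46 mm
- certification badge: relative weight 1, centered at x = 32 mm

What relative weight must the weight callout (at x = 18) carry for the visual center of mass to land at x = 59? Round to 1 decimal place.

w ≈ 3.4

Existing Σw = 9 (5 + 3 + 1); existing moment 5·100 + 3·46 + 1·32 = 670.
For the centroid to hit 59: (670 + w·18) / (9 + w) = 59.
Solving: w = (59·9 − 670) / (18 − 59) = -139 / -41 ≈ 3.39.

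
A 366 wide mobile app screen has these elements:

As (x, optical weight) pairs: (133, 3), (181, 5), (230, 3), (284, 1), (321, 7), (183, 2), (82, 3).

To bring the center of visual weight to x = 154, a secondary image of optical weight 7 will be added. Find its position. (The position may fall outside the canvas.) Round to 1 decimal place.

New total weight: (3 + 5 + 3 + 1 + 7 + 2 + 3) + 7 = 31.
x: target moment 31×154 = 4774; current 3·133 + 5·181 + 3·230 + 1·284 + 7·321 + 2·183 + 3·82 = 5137; the secondary image supplies -363, so x = -363/7 ≈ -51.86.

x ≈ -51.9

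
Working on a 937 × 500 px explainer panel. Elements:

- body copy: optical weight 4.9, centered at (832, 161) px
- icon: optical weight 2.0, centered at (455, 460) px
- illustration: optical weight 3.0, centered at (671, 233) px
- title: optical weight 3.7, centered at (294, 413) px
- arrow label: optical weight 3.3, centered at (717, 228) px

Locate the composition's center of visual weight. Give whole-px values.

(619, 277)

Σw = 4.9 + 2.0 + 3.0 + 3.7 + 3.3 = 16.9.
x-moment: 4.9·832 + 2.0·455 + 3.0·671 + 3.7·294 + 3.3·717 = 10453.7; centroid 10453.7/16.9 ≈ 618.56.
y-moment: 4.9·161 + 2.0·460 + 3.0·233 + 3.7·413 + 3.3·228 = 4688.4; centroid 4688.4/16.9 ≈ 277.42.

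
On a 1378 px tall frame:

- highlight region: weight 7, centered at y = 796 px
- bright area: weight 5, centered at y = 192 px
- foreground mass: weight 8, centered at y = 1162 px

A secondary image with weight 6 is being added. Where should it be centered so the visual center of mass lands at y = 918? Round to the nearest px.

y ≈ 1340

After adding the secondary image, total weight = 7 + 5 + 8 + 6 = 26.
Along y: (15828 + 6·y) / 26 = 918 (existing moment 7·796 + 5·192 + 8·1162 = 15828) ⇒ y = (23868 − 15828) / 6 ≈ 1340.00.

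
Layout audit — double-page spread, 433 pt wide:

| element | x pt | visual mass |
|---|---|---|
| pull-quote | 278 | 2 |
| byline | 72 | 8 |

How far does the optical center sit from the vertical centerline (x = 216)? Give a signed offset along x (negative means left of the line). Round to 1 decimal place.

≈ -102.8 pt

Total weight = 2 + 8 = 10.
Σw·x = 2·278 + 8·72 = 1132, so x̄ = 1132/10 ≈ 113.20.
Against x = 216, that's 113.20 − 216 = -102.80.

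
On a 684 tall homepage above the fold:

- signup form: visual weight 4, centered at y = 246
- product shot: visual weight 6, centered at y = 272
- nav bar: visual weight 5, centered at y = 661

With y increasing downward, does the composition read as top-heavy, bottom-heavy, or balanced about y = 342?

Σw = 4 + 6 + 5 = 15.
y-moment: 4·246 + 6·272 + 5·661 = 5921; centroid 5921/15 ≈ 394.73.
394.7 lies below (larger y than) the midline 342, so the layout is bottom-heavy.

bottom-heavy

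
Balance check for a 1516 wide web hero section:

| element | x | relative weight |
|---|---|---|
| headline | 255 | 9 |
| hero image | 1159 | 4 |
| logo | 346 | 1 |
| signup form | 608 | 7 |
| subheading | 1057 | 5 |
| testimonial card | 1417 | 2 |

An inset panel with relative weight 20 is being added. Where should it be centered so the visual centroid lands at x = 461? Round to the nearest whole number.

x ≈ 124

With the inset panel, Σw becomes 9 + 4 + 1 + 7 + 5 + 2 + 20 = 48.
x: target moment 48×461 = 22128; current 9·255 + 4·1159 + 1·346 + 7·608 + 5·1057 + 2·1417 = 19652; the inset panel supplies 2476, so x = 2476/20 ≈ 123.80.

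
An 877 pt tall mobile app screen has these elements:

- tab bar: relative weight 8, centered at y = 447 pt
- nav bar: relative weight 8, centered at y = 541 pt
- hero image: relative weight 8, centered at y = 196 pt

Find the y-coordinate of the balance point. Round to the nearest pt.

Total weight = 8 + 8 + 8 = 24.
Σw·y = 8·447 + 8·541 + 8·196 = 9472, so ȳ = 9472/24 ≈ 394.67.

y ≈ 395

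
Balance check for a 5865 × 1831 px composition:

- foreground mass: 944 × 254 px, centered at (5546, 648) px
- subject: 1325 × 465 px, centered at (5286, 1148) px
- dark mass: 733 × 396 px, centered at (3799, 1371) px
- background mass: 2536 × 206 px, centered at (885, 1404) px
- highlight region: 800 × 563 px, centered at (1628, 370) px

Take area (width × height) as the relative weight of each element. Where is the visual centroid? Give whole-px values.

(3249, 1020)

Areas: foreground mass 944·254 = 239776, subject 1325·465 = 616125, dark mass 733·396 = 290268, background mass 2536·206 = 522416, highlight region 800·563 = 450400. Total weight = 2118985.
x-moment: 239776·5546 + 616125·5286 + 290268·3799 + 522416·885 + 450400·1628 = 6884951938; centroid 6884951938/2118985 ≈ 3249.17.
y-moment: 239776·648 + 616125·1148 + 290268·1371 + 522416·1404 + 450400·370 = 2160763840; centroid 2160763840/2118985 ≈ 1019.72.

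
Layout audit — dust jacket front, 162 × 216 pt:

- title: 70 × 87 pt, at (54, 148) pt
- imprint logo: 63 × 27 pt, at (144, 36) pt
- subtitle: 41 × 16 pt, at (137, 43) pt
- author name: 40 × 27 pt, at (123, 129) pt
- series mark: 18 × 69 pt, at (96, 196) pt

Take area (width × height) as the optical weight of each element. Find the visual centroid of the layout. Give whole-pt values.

Taking area as weight: title 70·87 = 6090, imprint logo 63·27 = 1701, subtitle 41·16 = 656, author name 40·27 = 1080, series mark 18·69 = 1242. Sum 10769.
x: (6090·54 + 1701·144 + 656·137 + 1080·123 + 1242·96) / 10769 = 915748 / 10769 ≈ 85.04
y: (6090·148 + 1701·36 + 656·43 + 1080·129 + 1242·196) / 10769 = 1373516 / 10769 ≈ 127.54

(85, 128)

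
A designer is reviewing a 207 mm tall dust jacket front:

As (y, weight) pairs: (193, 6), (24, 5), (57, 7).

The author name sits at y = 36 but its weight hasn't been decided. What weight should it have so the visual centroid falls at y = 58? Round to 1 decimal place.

Fixed elements: Σw = 6 + 5 + 7 = 18, Σw·y = 6·193 + 5·24 + 7·57 = 1677.
For the centroid to hit 58: (1677 + w·36) / (18 + w) = 58.
Solving: w = (58·18 − 1677) / (36 − 58) = -633 / -22 ≈ 28.77.

w ≈ 28.8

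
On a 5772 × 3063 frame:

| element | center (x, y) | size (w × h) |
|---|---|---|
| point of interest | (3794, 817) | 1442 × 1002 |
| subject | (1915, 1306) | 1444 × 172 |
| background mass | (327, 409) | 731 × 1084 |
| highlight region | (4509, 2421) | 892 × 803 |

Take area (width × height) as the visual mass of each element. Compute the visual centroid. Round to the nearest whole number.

Areas: point of interest 1442·1002 = 1444884, subject 1444·172 = 248368, background mass 731·1084 = 792404, highlight region 892·803 = 716276. Total weight = 3201932.
Σw·x = 1444884·3794 + 248368·1915 + 792404·327 + 716276·4509 = 9446319208, so x̄ = 9446319208/3201932 ≈ 2950.19.
Σw·y = 1444884·817 + 248368·1306 + 792404·409 + 716276·2421 = 3563036268, so ȳ = 3563036268/3201932 ≈ 1112.78.

(2950, 1113)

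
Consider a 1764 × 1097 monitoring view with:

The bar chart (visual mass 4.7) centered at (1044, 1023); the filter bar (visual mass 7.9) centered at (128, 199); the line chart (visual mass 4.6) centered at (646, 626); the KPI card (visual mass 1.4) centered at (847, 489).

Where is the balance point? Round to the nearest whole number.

(542, 535)

Total weight = 4.7 + 7.9 + 4.6 + 1.4 = 18.6.
x-moment: 4.7·1044 + 7.9·128 + 4.6·646 + 1.4·847 = 10075.4; centroid 10075.4/18.6 ≈ 541.69.
y-moment: 4.7·1023 + 7.9·199 + 4.6·626 + 1.4·489 = 9944.4; centroid 9944.4/18.6 ≈ 534.65.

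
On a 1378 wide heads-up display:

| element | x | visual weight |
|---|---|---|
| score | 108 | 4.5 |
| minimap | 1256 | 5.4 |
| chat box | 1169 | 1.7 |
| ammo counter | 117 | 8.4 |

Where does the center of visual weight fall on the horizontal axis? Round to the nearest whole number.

x ≈ 512

Weights sum to 4.5 + 5.4 + 1.7 + 8.4 = 20.0.
Σw·x = 4.5·108 + 5.4·1256 + 1.7·1169 + 8.4·117 = 10238.5, so x̄ = 10238.5/20.0 ≈ 511.93.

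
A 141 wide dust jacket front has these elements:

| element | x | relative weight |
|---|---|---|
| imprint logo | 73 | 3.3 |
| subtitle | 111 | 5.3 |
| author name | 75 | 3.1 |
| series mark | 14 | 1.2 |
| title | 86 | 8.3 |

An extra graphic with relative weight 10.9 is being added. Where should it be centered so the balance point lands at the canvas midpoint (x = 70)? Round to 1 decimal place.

New total weight: (3.3 + 5.3 + 3.1 + 1.2 + 8.3) + 10.9 = 32.1.
x: need Σw·x = 32.1·70 = 2247.0. Existing = 3.3·73 + 5.3·111 + 3.1·75 + 1.2·14 + 8.3·86 = 1792.3. Remainder 454.7 / 10.9 ≈ 41.72.

x ≈ 41.7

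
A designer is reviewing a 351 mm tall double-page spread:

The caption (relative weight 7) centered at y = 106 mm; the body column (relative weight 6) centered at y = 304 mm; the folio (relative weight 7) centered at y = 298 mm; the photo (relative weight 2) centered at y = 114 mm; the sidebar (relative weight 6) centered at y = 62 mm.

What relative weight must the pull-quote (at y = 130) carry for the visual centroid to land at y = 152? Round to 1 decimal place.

w ≈ 45.3

Fixed elements: Σw = 7 + 6 + 7 + 2 + 6 = 28, Σw·y = 7·106 + 6·304 + 7·298 + 2·114 + 6·62 = 5252.
For the centroid to hit 152: (5252 + w·130) / (28 + w) = 152.
Rearranging, w·(130 − 152) = 152·28 − 5252 = -996, so w ≈ -996/-22 = 45.27.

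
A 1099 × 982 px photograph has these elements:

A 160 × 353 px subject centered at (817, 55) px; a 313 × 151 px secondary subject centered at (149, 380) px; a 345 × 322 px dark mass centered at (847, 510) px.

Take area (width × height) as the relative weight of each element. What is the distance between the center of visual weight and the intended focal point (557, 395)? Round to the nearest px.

≈ 133 px

Areas: subject 160·353 = 56480, secondary subject 313·151 = 47263, dark mass 345·322 = 111090. Total weight = 214833.
Σw·x = 56480·817 + 47263·149 + 111090·847 = 147279577, so x̄ = 147279577/214833 ≈ 685.55.
Σw·y = 56480·55 + 47263·380 + 111090·510 = 77722240, so ȳ = 77722240/214833 ≈ 361.78.
Relative to (557, 395): Δ = (128.55, -33.22); |Δ| = √(128.55² + -33.22²) ≈ 132.78.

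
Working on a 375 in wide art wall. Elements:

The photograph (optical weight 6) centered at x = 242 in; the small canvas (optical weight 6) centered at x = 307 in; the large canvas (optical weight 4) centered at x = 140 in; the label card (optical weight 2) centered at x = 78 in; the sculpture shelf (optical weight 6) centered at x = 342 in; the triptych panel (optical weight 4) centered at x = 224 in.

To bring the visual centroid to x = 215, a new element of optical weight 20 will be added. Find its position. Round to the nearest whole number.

x ≈ 168

After adding the new element, total weight = 6 + 6 + 4 + 2 + 6 + 4 + 20 = 48.
x: target moment 48×215 = 10320; current 6·242 + 6·307 + 4·140 + 2·78 + 6·342 + 4·224 = 6958; the new element supplies 3362, so x = 3362/20 ≈ 168.10.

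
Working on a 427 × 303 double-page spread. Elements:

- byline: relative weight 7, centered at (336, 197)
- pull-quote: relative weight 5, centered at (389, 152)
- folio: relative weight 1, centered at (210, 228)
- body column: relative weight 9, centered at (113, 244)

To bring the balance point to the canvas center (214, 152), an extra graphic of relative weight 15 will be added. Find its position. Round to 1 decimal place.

With the extra graphic, Σw becomes 7 + 5 + 1 + 9 + 15 = 37.
x: target moment 37×214 = 7918; current 7·336 + 5·389 + 1·210 + 9·113 = 5524; the extra graphic supplies 2394, so x = 2394/15 ≈ 159.60.
y: target moment 37×152 = 5624; current 7·197 + 5·152 + 1·228 + 9·244 = 4563; the extra graphic supplies 1061, so y = 1061/15 ≈ 70.73.

(159.6, 70.7)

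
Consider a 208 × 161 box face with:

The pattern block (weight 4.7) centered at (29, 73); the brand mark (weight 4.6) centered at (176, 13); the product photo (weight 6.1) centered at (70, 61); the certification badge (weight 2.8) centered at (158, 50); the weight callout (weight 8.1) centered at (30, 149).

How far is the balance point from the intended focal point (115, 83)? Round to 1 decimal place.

Weights sum to 4.7 + 4.6 + 6.1 + 2.8 + 8.1 = 26.3.
x-moment: 4.7·29 + 4.6·176 + 6.1·70 + 2.8·158 + 8.1·30 = 2058.3; centroid 2058.3/26.3 ≈ 78.26.
y-moment: 4.7·73 + 4.6·13 + 6.1·61 + 2.8·50 + 8.1·149 = 2121.9; centroid 2121.9/26.3 ≈ 80.68.
Relative to (115, 83): Δ = (-36.74, -2.32); |Δ| = √(-36.74² + -2.32²) ≈ 36.81.

≈ 36.8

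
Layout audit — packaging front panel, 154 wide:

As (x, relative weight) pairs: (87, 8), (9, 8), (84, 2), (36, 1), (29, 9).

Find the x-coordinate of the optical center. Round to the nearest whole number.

Total weight = 8 + 8 + 2 + 1 + 9 = 28.
x-moment: 8·87 + 8·9 + 2·84 + 1·36 + 9·29 = 1233; centroid 1233/28 ≈ 44.04.

x ≈ 44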